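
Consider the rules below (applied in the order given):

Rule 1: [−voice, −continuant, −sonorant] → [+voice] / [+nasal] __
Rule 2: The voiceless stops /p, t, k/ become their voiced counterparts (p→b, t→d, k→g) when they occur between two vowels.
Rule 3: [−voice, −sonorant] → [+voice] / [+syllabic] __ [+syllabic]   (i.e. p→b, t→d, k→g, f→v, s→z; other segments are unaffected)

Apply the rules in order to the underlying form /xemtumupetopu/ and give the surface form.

xemdumubedobu

Rule 1 (post-nasal voicing): /t/ is a voiceless stop immediately after the nasal /m/, so it voices to [d]. /xemtumupetopu/ → xemdumupetopu.
Rule 2 (intervocalic voicing): /p/ is a voiceless stop between vowels /u/ and /e/, so it voices to [b]. /t/ is a voiceless stop between vowels /e/ and /o/, so it voices to [d]. /p/ is a voiceless stop between vowels /o/ and /u/, so it voices to [b]. /xemdumupetopu/ → xemdumubedobu.
Rule 3 (intervocalic voicing): no segment meets the environment; /xemdumubedobu/ is unchanged.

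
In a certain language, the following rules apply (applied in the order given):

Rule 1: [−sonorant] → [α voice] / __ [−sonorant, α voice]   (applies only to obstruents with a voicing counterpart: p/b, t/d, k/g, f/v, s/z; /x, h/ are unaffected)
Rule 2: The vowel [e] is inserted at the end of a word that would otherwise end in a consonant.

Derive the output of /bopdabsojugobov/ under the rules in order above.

Rule 1 (regressive voicing assimilation): /p/ precedes the voiced obstruent /d/, so it voices to [b] by assimilation. /b/ precedes the voiceless obstruent /s/, so it devoices to [p] by assimilation. /bopdabsojugobov/ → bobdapsojugobov.
Rule 2 (final e-epenthesis): the form ends in the consonant /v/, so [e] is inserted word-finally. /bobdapsojugobov/ → bobdapsojugobove.

bobdapsojugobove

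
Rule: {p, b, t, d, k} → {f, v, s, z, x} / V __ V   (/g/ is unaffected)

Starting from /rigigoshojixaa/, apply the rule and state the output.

rigigoshojixaa

No segment of /rigigoshojixaa/ meets the structural description of the rule, so the form surfaces unchanged.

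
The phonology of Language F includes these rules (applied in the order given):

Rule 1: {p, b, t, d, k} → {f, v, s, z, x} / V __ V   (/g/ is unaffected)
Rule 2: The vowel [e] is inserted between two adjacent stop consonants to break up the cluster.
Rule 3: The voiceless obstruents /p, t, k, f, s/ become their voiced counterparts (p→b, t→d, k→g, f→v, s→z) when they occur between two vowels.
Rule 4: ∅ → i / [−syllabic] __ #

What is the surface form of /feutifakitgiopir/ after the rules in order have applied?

feuzivaxidegioviri

Rule 1 (intervocalic spirantization): /t/ is a stop between vowels /u/ and /i/, so it spirantizes to the fricative [s]. /k/ is a stop between vowels /a/ and /i/, so it spirantizes to the fricative [x]. /p/ is a stop between vowels /o/ and /i/, so it spirantizes to the fricative [f]. /feutifakitgiopir/ → feusifaxitgiofir.
Rule 2 (stop-cluster e-epenthesis): /t/ and /g/ form a stop–stop cluster, so [e] is inserted between them. /feusifaxitgiofir/ → feusifaxitegiofir.
Rule 3 (intervocalic voicing): /s/ is a voiceless obstruent between vowels /u/ and /i/, so it voices to [z]. /f/ is a voiceless obstruent between vowels /i/ and /a/, so it voices to [v]. /t/ is a voiceless obstruent between vowels /i/ and /e/, so it voices to [d]. /f/ is a voiceless obstruent between vowels /o/ and /i/, so it voices to [v]. /feusifaxitegiofir/ → feuzivaxidegiovir.
Rule 4 (final i-epenthesis): the form ends in the consonant /r/, so [i] is inserted word-finally. /feuzivaxidegiovir/ → feuzivaxidegioviri.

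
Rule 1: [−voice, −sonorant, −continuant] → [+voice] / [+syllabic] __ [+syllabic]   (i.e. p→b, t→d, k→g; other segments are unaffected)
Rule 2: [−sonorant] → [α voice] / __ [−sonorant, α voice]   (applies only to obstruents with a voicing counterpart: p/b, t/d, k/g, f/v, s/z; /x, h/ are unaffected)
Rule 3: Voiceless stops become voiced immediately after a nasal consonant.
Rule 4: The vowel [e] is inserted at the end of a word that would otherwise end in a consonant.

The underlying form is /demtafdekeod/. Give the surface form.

demdavdegeode

Rule 1 (intervocalic voicing): /k/ is a voiceless stop between vowels /e/ and /e/, so it voices to [g]. /demtafdekeod/ → demtafdegeod.
Rule 2 (regressive voicing assimilation): /f/ precedes the voiced obstruent /d/, so it voices to [v] by assimilation. /demtafdegeod/ → demtavdegeod.
Rule 3 (post-nasal voicing): /t/ is a voiceless stop immediately after the nasal /m/, so it voices to [d]. /demtavdegeod/ → demdavdegeod.
Rule 4 (final e-epenthesis): the form ends in the consonant /d/, so [e] is inserted word-finally. /demdavdegeod/ → demdavdegeode.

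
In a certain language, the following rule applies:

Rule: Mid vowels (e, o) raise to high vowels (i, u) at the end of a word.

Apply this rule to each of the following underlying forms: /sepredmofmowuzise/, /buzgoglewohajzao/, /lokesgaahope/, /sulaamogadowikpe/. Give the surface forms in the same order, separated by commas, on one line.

/sepredmofmowuzise/: /e/ is a mid vowel in word-final position, so it raises to [i]. → [sepredmofmowuzisi].
/buzgoglewohajzao/: /o/ is a mid vowel in word-final position, so it raises to [u]. → [buzgoglewohajzau].
/lokesgaahope/: /e/ is a mid vowel in word-final position, so it raises to [i]. → [lokesgaahopi].
/sulaamogadowikpe/: /e/ is a mid vowel in word-final position, so it raises to [i]. → [sulaamogadowikpi].

sepredmofmowuzisi, buzgoglewohajzau, lokesgaahopi, sulaamogadowikpi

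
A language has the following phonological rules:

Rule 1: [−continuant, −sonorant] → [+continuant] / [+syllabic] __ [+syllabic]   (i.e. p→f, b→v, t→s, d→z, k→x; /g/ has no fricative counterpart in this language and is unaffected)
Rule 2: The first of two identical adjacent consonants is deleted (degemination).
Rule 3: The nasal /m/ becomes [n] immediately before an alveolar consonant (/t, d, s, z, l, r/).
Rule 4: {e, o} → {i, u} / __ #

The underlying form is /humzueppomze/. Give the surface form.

Rule 1 (intervocalic spirantization): no segment meets the environment; /humzueppomze/ is unchanged.
Rule 2 (degemination): /pp/ is a geminate; the first /p/ deletes. /humzueppomze/ → humzuepomze.
Rule 3 (nasal place assimilation): /m/ precedes the alveolar consonant /z/, so it assimilates in place to [n]. /m/ precedes the alveolar consonant /z/, so it assimilates in place to [n]. /humzuepomze/ → hunzueponze.
Rule 4 (final vowel raising): /e/ is a mid vowel in word-final position, so it raises to [i]. /hunzueponze/ → hunzueponzi.

hunzueponzi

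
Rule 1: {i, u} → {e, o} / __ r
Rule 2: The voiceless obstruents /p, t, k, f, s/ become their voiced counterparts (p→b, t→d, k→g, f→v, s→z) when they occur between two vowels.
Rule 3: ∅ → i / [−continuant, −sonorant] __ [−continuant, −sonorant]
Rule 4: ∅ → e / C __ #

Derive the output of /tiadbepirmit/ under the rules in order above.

Rule 1 (pre-rhotic lowering): /i/ is a high vowel immediately before /r/, so it lowers to [e]. /tiadbepirmit/ → tiadbepermit.
Rule 2 (intervocalic voicing): /p/ is a voiceless obstruent between vowels /e/ and /e/, so it voices to [b]. /tiadbepermit/ → tiadbebermit.
Rule 3 (stop-cluster i-epenthesis): /d/ and /b/ form a stop–stop cluster, so [i] is inserted between them. /tiadbebermit/ → tiadibebermit.
Rule 4 (final e-epenthesis): the form ends in the consonant /t/, so [e] is inserted word-finally. /tiadibebermit/ → tiadibebermite.

tiadibebermite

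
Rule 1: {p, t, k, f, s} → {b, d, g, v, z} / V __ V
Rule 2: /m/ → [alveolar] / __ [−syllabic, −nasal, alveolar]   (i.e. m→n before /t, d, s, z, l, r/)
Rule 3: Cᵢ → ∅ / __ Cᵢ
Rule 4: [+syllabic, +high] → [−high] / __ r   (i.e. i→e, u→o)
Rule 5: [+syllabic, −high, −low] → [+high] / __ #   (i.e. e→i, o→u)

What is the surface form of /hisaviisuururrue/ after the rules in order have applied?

Rule 1 (intervocalic voicing): /s/ is a voiceless obstruent between vowels /i/ and /a/, so it voices to [z]. /s/ is a voiceless obstruent between vowels /i/ and /u/, so it voices to [z]. /hisaviisuururrue/ → hizaviizuururrue.
Rule 2 (nasal place assimilation): no segment meets the environment; /hizaviizuururrue/ is unchanged.
Rule 3 (degemination): /rr/ is a geminate; the first /r/ deletes. /hizaviizuururrue/ → hizaviizuururue.
Rule 4 (pre-rhotic lowering): /u/ is a high vowel immediately before /r/, so it lowers to [o]. /u/ is a high vowel immediately before /r/, so it lowers to [o]. /hizaviizuururue/ → hizaviizuororue.
Rule 5 (final vowel raising): /e/ is a mid vowel in word-final position, so it raises to [i]. /hizaviizuororue/ → hizaviizuororui.

hizaviizuororui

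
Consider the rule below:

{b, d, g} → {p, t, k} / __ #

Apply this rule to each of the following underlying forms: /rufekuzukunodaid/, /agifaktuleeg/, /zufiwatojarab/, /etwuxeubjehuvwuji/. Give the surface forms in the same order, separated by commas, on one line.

/rufekuzukunodaid/: /d/ is a voiced stop in word-final position, so it devoices to [t]. → [rufekuzukunodait].
/agifaktuleeg/: /g/ is a voiced stop in word-final position, so it devoices to [k]. → [agifaktuleek].
/zufiwatojarab/: /b/ is a voiced stop in word-final position, so it devoices to [p]. → [zufiwatojarap].
/etwuxeubjehuvwuji/: the rule's environment is not met; surfaces unchanged as [etwuxeubjehuvwuji].

rufekuzukunodait, agifaktuleek, zufiwatojarap, etwuxeubjehuvwuji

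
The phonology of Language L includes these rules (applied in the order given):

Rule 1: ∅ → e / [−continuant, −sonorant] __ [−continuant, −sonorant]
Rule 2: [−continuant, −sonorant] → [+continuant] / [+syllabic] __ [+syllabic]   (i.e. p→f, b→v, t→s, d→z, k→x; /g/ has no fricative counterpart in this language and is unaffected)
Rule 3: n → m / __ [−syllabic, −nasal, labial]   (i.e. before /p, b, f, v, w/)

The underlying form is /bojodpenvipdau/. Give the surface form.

Rule 1 (stop-cluster e-epenthesis): /d/ and /p/ form a stop–stop cluster, so [e] is inserted between them. /p/ and /d/ form a stop–stop cluster, so [e] is inserted between them. /bojodpenvipdau/ → bojodepenvipedau.
Rule 2 (intervocalic spirantization): /d/ is a stop between vowels /o/ and /e/, so it spirantizes to the fricative [z]. /p/ is a stop between vowels /e/ and /e/, so it spirantizes to the fricative [f]. /p/ is a stop between vowels /i/ and /e/, so it spirantizes to the fricative [f]. /d/ is a stop between vowels /e/ and /a/, so it spirantizes to the fricative [z]. /bojodepenvipedau/ → bojozefenvifezau.
Rule 3 (nasal place assimilation): /n/ precedes the labial consonant /v/, so it assimilates in place to [m]. /bojozefenvifezau/ → bojozefemvifezau.

bojozefemvifezau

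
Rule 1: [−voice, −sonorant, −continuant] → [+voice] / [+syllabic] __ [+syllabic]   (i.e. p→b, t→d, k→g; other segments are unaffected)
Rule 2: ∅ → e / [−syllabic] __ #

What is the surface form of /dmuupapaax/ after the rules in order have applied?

dmuubabaaxe

Rule 1 (intervocalic voicing): /p/ is a voiceless stop between vowels /u/ and /a/, so it voices to [b]. /p/ is a voiceless stop between vowels /a/ and /a/, so it voices to [b]. /dmuupapaax/ → dmuubabaax.
Rule 2 (final e-epenthesis): the form ends in the consonant /x/, so [e] is inserted word-finally. /dmuubabaax/ → dmuubabaaxe.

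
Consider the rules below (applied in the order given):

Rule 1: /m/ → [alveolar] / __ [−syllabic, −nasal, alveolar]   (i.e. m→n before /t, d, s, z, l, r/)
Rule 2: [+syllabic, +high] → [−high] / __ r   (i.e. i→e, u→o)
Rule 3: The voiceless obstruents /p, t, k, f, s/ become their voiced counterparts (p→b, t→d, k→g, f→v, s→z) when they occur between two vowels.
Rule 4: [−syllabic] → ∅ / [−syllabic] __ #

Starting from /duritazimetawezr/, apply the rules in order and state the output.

Rule 1 (nasal place assimilation): no segment meets the environment; /duritazimetawezr/ is unchanged.
Rule 2 (pre-rhotic lowering): /u/ is a high vowel immediately before /r/, so it lowers to [o]. /duritazimetawezr/ → doritazimetawezr.
Rule 3 (intervocalic voicing): /t/ is a voiceless obstruent between vowels /i/ and /a/, so it voices to [d]. /t/ is a voiceless obstruent between vowels /e/ and /a/, so it voices to [d]. /doritazimetawezr/ → doridazimedawezr.
Rule 4 (final cluster simplification): /r/ is the second consonant of a word-final cluster /zr/, so it deletes. /doridazimedawezr/ → doridazimedawez.

doridazimedawez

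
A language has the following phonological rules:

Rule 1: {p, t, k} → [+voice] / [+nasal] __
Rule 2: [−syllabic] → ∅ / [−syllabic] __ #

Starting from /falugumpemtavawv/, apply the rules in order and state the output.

Rule 1 (post-nasal voicing): /p/ is a voiceless stop immediately after the nasal /m/, so it voices to [b]. /t/ is a voiceless stop immediately after the nasal /m/, so it voices to [d]. /falugumpemtavawv/ → falugumbemdavawv.
Rule 2 (final cluster simplification): /v/ is the second consonant of a word-final cluster /wv/, so it deletes. /falugumbemdavawv/ → falugumbemdavaw.

falugumbemdavaw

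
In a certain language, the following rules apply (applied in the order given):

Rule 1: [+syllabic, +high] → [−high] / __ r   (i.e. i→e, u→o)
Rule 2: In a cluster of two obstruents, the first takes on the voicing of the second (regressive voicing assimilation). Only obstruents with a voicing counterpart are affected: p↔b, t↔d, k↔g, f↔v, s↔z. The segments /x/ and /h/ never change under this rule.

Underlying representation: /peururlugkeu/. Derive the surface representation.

Rule 1 (pre-rhotic lowering): /u/ is a high vowel immediately before /r/, so it lowers to [o]. /u/ is a high vowel immediately before /r/, so it lowers to [o]. /peururlugkeu/ → peororlugkeu.
Rule 2 (regressive voicing assimilation): /g/ precedes the voiceless obstruent /k/, so it devoices to [k] by assimilation. /peororlugkeu/ → peororlukkeu.

peororlukkeu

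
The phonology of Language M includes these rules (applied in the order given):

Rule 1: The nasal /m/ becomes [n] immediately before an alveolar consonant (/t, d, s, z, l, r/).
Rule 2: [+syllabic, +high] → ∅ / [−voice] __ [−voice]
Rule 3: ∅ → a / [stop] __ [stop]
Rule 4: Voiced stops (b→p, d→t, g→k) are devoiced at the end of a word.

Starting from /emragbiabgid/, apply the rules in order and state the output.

Rule 1 (nasal place assimilation): /m/ precedes the alveolar consonant /r/, so it assimilates in place to [n]. /emragbiabgid/ → enragbiabgid.
Rule 2 (high vowel syncope): no segment meets the environment; /enragbiabgid/ is unchanged.
Rule 3 (stop-cluster a-epenthesis): /g/ and /b/ form a stop–stop cluster, so [a] is inserted between them. /b/ and /g/ form a stop–stop cluster, so [a] is inserted between them. /enragbiabgid/ → enragabiabagid.
Rule 4 (final devoicing): /d/ is a voiced stop in word-final position, so it devoices to [t]. /enragabiabagid/ → enragabiabagit.

enragabiabagit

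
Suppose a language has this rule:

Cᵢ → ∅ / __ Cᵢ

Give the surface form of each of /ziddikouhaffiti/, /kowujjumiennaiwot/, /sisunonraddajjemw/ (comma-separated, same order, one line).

zidikouhafiti, kowujumienaiwot, sisunonradajemw

/ziddikouhaffiti/: /dd/ is a geminate; the first /d/ deletes. /ff/ is a geminate; the first /f/ deletes. → [zidikouhafiti].
/kowujjumiennaiwot/: /jj/ is a geminate; the first /j/ deletes. /nn/ is a geminate; the first /n/ deletes. → [kowujumienaiwot].
/sisunonraddajjemw/: /dd/ is a geminate; the first /d/ deletes. /jj/ is a geminate; the first /j/ deletes. → [sisunonradajemw].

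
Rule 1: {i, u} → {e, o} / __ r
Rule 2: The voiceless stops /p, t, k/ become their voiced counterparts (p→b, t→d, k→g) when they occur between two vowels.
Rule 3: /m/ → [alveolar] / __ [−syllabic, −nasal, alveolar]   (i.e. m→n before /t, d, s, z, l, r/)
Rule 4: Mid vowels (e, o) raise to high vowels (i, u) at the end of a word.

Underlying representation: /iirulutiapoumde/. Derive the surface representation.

ieruludiaboundi

Rule 1 (pre-rhotic lowering): /i/ is a high vowel immediately before /r/, so it lowers to [e]. /iirulutiapoumde/ → ierulutiapoumde.
Rule 2 (intervocalic voicing): /t/ is a voiceless stop between vowels /u/ and /i/, so it voices to [d]. /p/ is a voiceless stop between vowels /a/ and /o/, so it voices to [b]. /ierulutiapoumde/ → ieruludiaboumde.
Rule 3 (nasal place assimilation): /m/ precedes the alveolar consonant /d/, so it assimilates in place to [n]. /ieruludiaboumde/ → ieruludiabounde.
Rule 4 (final vowel raising): /e/ is a mid vowel in word-final position, so it raises to [i]. /ieruludiabounde/ → ieruludiaboundi.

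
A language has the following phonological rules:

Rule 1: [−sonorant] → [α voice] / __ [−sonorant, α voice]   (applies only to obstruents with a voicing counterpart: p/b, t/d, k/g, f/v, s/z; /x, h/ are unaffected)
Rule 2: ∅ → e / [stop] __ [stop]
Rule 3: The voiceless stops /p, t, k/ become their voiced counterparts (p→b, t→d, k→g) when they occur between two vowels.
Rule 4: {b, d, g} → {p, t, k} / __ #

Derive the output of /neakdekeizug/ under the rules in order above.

neagedegeizuk

Rule 1 (regressive voicing assimilation): /k/ precedes the voiced obstruent /d/, so it voices to [g] by assimilation. /neakdekeizug/ → neagdekeizug.
Rule 2 (stop-cluster e-epenthesis): /g/ and /d/ form a stop–stop cluster, so [e] is inserted between them. /neagdekeizug/ → neagedekeizug.
Rule 3 (intervocalic voicing): /k/ is a voiceless stop between vowels /e/ and /e/, so it voices to [g]. /neagedekeizug/ → neagedegeizug.
Rule 4 (final devoicing): /g/ is a voiced stop in word-final position, so it devoices to [k]. /neagedegeizug/ → neagedegeizuk.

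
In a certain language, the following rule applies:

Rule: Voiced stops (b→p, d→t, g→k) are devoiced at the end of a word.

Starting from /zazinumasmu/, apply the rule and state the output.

No segment of /zazinumasmu/ meets the structural description of the rule, so the form surfaces unchanged.

zazinumasmu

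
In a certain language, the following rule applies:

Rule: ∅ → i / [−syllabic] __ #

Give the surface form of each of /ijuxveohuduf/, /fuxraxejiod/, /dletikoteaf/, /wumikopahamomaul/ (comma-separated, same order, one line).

ijuxveohudufi, fuxraxejiodi, dletikoteafi, wumikopahamomauli

/ijuxveohuduf/: the form ends in the consonant /f/, so [i] is inserted word-finally. → [ijuxveohudufi].
/fuxraxejiod/: the form ends in the consonant /d/, so [i] is inserted word-finally. → [fuxraxejiodi].
/dletikoteaf/: the form ends in the consonant /f/, so [i] is inserted word-finally. → [dletikoteafi].
/wumikopahamomaul/: the form ends in the consonant /l/, so [i] is inserted word-finally. → [wumikopahamomauli].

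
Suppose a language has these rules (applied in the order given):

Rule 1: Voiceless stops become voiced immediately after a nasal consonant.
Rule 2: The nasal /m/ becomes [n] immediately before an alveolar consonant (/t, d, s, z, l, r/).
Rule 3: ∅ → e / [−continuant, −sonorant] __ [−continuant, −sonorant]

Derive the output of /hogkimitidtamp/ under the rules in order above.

hogekimitidetamb

Rule 1 (post-nasal voicing): /p/ is a voiceless stop immediately after the nasal /m/, so it voices to [b]. /hogkimitidtamp/ → hogkimitidtamb.
Rule 2 (nasal place assimilation): no segment meets the environment; /hogkimitidtamb/ is unchanged.
Rule 3 (stop-cluster e-epenthesis): /g/ and /k/ form a stop–stop cluster, so [e] is inserted between them. /d/ and /t/ form a stop–stop cluster, so [e] is inserted between them. /hogkimitidtamb/ → hogekimitidetamb.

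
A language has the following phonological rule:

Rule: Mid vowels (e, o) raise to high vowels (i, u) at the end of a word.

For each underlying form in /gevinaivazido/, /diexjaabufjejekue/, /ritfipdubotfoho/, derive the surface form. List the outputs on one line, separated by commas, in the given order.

/gevinaivazido/: /o/ is a mid vowel in word-final position, so it raises to [u]. → [gevinaivazidu].
/diexjaabufjejekue/: /e/ is a mid vowel in word-final position, so it raises to [i]. → [diexjaabufjejekui].
/ritfipdubotfoho/: /o/ is a mid vowel in word-final position, so it raises to [u]. → [ritfipdubotfohu].

gevinaivazidu, diexjaabufjejekui, ritfipdubotfohu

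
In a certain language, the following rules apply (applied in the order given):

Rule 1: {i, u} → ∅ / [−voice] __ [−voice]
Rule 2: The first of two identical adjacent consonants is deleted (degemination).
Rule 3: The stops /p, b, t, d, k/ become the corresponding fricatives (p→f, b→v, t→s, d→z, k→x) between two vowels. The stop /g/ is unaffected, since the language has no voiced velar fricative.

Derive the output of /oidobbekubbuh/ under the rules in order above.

Rule 1 (high vowel syncope): no segment meets the environment; /oidobbekubbuh/ is unchanged.
Rule 2 (degemination): /bb/ is a geminate; the first /b/ deletes. /bb/ is a geminate; the first /b/ deletes. /oidobbekubbuh/ → oidobekubuh.
Rule 3 (intervocalic spirantization): /d/ is a stop between vowels /i/ and /o/, so it spirantizes to the fricative [z]. /b/ is a stop between vowels /o/ and /e/, so it spirantizes to the fricative [v]. /k/ is a stop between vowels /e/ and /u/, so it spirantizes to the fricative [x]. /b/ is a stop between vowels /u/ and /u/, so it spirantizes to the fricative [v]. /oidobekubuh/ → oizovexuvuh.

oizovexuvuh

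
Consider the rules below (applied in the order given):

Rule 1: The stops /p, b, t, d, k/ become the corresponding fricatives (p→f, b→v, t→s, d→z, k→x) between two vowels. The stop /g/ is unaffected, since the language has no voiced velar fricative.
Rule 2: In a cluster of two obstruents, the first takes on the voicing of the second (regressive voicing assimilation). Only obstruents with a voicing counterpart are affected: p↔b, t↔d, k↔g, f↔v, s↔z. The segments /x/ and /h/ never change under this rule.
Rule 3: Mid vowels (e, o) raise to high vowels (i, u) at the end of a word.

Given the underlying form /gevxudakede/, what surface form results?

gefxuzaxezi

Rule 1 (intervocalic spirantization): /d/ is a stop between vowels /u/ and /a/, so it spirantizes to the fricative [z]. /k/ is a stop between vowels /a/ and /e/, so it spirantizes to the fricative [x]. /d/ is a stop between vowels /e/ and /e/, so it spirantizes to the fricative [z]. /gevxudakede/ → gevxuzaxeze.
Rule 2 (regressive voicing assimilation): /v/ precedes the voiceless obstruent /x/, so it devoices to [f] by assimilation. /gevxuzaxeze/ → gefxuzaxeze.
Rule 3 (final vowel raising): /e/ is a mid vowel in word-final position, so it raises to [i]. /gefxuzaxeze/ → gefxuzaxezi.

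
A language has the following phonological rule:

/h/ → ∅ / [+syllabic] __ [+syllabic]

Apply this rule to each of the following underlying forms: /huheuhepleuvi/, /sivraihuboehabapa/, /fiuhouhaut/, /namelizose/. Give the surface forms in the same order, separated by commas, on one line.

hueuepleuvi, sivraiuboeabapa, fiuouaut, namelizose

/huheuhepleuvi/: /h/ occurs between vowels /u/ and /e/, so it deletes. /h/ occurs between vowels /u/ and /e/, so it deletes. → [hueuepleuvi].
/sivraihuboehabapa/: /h/ occurs between vowels /i/ and /u/, so it deletes. /h/ occurs between vowels /e/ and /a/, so it deletes. → [sivraiuboeabapa].
/fiuhouhaut/: /h/ occurs between vowels /u/ and /o/, so it deletes. /h/ occurs between vowels /u/ and /a/, so it deletes. → [fiuouaut].
/namelizose/: the rule's environment is not met; surfaces unchanged as [namelizose].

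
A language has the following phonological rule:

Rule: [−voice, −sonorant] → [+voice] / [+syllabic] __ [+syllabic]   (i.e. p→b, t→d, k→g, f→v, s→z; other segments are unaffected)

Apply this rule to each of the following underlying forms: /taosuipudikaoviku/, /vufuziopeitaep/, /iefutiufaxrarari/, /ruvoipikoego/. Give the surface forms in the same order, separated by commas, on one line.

taozuibudigaovigu, vuvuziobeidaep, ievudiuvaxrarari, ruvoibigoego

/taosuipudikaoviku/: /s/ is a voiceless obstruent between vowels /o/ and /u/, so it voices to [z]. /p/ is a voiceless obstruent between vowels /i/ and /u/, so it voices to [b]. /k/ is a voiceless obstruent between vowels /i/ and /a/, so it voices to [g]. /k/ is a voiceless obstruent between vowels /i/ and /u/, so it voices to [g]. → [taozuibudigaovigu].
/vufuziopeitaep/: /f/ is a voiceless obstruent between vowels /u/ and /u/, so it voices to [v]. /p/ is a voiceless obstruent between vowels /o/ and /e/, so it voices to [b]. /t/ is a voiceless obstruent between vowels /i/ and /a/, so it voices to [d]. → [vuvuziobeidaep].
/iefutiufaxrarari/: /f/ is a voiceless obstruent between vowels /e/ and /u/, so it voices to [v]. /t/ is a voiceless obstruent between vowels /u/ and /i/, so it voices to [d]. /f/ is a voiceless obstruent between vowels /u/ and /a/, so it voices to [v]. → [ievudiuvaxrarari].
/ruvoipikoego/: /p/ is a voiceless obstruent between vowels /i/ and /i/, so it voices to [b]. /k/ is a voiceless obstruent between vowels /i/ and /o/, so it voices to [g]. → [ruvoibigoego].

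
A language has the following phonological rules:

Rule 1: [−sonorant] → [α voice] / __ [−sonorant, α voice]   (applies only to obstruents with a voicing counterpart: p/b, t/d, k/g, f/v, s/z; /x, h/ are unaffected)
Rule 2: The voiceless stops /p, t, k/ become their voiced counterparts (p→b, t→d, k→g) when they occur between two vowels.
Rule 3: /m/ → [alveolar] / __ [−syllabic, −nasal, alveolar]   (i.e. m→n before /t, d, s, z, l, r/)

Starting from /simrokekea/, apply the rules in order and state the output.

Rule 1 (regressive voicing assimilation): no segment meets the environment; /simrokekea/ is unchanged.
Rule 2 (intervocalic voicing): /k/ is a voiceless stop between vowels /o/ and /e/, so it voices to [g]. /k/ is a voiceless stop between vowels /e/ and /e/, so it voices to [g]. /simrokekea/ → simrogegea.
Rule 3 (nasal place assimilation): /m/ precedes the alveolar consonant /r/, so it assimilates in place to [n]. /simrogegea/ → sinrogegea.

sinrogegea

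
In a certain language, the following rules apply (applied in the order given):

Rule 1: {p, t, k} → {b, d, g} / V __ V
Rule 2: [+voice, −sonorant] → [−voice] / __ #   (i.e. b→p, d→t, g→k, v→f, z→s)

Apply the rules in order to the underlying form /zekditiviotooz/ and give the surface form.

zekdidiviodoos

Rule 1 (intervocalic voicing): /t/ is a voiceless stop between vowels /i/ and /i/, so it voices to [d]. /t/ is a voiceless stop between vowels /o/ and /o/, so it voices to [d]. /zekditiviotooz/ → zekdidiviodooz.
Rule 2 (final devoicing): /z/ is a voiced obstruent in word-final position, so it devoices to [s]. /zekdidiviodooz/ → zekdidiviodoos.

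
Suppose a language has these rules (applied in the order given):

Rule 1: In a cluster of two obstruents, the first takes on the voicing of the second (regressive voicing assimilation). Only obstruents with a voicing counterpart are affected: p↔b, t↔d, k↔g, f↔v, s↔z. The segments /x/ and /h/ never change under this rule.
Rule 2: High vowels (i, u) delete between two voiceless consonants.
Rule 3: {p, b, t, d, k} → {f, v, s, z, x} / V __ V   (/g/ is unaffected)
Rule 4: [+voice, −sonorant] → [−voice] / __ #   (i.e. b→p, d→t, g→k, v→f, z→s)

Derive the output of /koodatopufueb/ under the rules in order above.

Rule 1 (regressive voicing assimilation): no segment meets the environment; /koodatopufueb/ is unchanged.
Rule 2 (high vowel syncope): /u/ is a high vowel flanked by voiceless consonants /p/ and /f/, so it deletes. /koodatopufueb/ → koodatopfueb.
Rule 3 (intervocalic spirantization): /d/ is a stop between vowels /o/ and /a/, so it spirantizes to the fricative [z]. /t/ is a stop between vowels /a/ and /o/, so it spirantizes to the fricative [s]. /koodatopfueb/ → koozasopfueb.
Rule 4 (final devoicing): /b/ is a voiced obstruent in word-final position, so it devoices to [p]. /koozasopfueb/ → koozasopfuep.

koozasopfuep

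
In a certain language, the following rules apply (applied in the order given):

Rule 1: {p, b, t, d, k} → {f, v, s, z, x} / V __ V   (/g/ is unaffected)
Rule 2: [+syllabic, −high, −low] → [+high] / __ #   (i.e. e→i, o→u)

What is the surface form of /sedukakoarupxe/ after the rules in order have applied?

Rule 1 (intervocalic spirantization): /d/ is a stop between vowels /e/ and /u/, so it spirantizes to the fricative [z]. /k/ is a stop between vowels /u/ and /a/, so it spirantizes to the fricative [x]. /k/ is a stop between vowels /a/ and /o/, so it spirantizes to the fricative [x]. /sedukakoarupxe/ → sezuxaxoarupxe.
Rule 2 (final vowel raising): /e/ is a mid vowel in word-final position, so it raises to [i]. /sezuxaxoarupxe/ → sezuxaxoarupxi.

sezuxaxoarupxi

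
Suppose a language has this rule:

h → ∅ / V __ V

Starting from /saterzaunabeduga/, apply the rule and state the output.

saterzaunabeduga

No segment of /saterzaunabeduga/ meets the structural description of the rule, so the form surfaces unchanged.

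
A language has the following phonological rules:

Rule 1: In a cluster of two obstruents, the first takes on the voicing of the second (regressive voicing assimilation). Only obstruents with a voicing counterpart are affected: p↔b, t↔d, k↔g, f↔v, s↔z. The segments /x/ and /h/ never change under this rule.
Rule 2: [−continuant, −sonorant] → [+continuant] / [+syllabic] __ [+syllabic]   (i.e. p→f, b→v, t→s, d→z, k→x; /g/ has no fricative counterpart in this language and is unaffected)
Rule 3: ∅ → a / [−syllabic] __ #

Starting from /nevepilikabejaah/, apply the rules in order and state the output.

Rule 1 (regressive voicing assimilation): no segment meets the environment; /nevepilikabejaah/ is unchanged.
Rule 2 (intervocalic spirantization): /p/ is a stop between vowels /e/ and /i/, so it spirantizes to the fricative [f]. /k/ is a stop between vowels /i/ and /a/, so it spirantizes to the fricative [x]. /b/ is a stop between vowels /a/ and /e/, so it spirantizes to the fricative [v]. /nevepilikabejaah/ → nevefilixavejaah.
Rule 3 (final a-epenthesis): the form ends in the consonant /h/, so [a] is inserted word-finally. /nevefilixavejaah/ → nevefilixavejaaha.

nevefilixavejaaha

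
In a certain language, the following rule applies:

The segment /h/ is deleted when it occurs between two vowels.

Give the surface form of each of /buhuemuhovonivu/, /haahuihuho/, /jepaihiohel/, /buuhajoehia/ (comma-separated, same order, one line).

/buhuemuhovonivu/: /h/ occurs between vowels /u/ and /u/, so it deletes. /h/ occurs between vowels /u/ and /o/, so it deletes. → [buuemuovonivu].
/haahuihuho/: /h/ occurs between vowels /a/ and /u/, so it deletes. /h/ occurs between vowels /i/ and /u/, so it deletes. /h/ occurs between vowels /u/ and /o/, so it deletes. → [haauiuo].
/jepaihiohel/: /h/ occurs between vowels /i/ and /i/, so it deletes. /h/ occurs between vowels /o/ and /e/, so it deletes. → [jepaiioel].
/buuhajoehia/: /h/ occurs between vowels /u/ and /a/, so it deletes. /h/ occurs between vowels /e/ and /i/, so it deletes. → [buuajoeia].

buuemuovonivu, haauiuo, jepaiioel, buuajoeia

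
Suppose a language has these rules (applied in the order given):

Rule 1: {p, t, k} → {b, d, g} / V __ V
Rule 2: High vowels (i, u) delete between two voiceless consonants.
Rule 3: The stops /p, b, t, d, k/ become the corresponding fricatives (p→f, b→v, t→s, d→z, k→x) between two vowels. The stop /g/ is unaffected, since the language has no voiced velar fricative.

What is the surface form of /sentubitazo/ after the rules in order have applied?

sentuvizazo

Rule 1 (intervocalic voicing): /t/ is a voiceless stop between vowels /i/ and /a/, so it voices to [d]. /sentubitazo/ → sentubidazo.
Rule 2 (high vowel syncope): no segment meets the environment; /sentubidazo/ is unchanged.
Rule 3 (intervocalic spirantization): /b/ is a stop between vowels /u/ and /i/, so it spirantizes to the fricative [v]. /d/ is a stop between vowels /i/ and /a/, so it spirantizes to the fricative [z]. /sentubidazo/ → sentuvizazo.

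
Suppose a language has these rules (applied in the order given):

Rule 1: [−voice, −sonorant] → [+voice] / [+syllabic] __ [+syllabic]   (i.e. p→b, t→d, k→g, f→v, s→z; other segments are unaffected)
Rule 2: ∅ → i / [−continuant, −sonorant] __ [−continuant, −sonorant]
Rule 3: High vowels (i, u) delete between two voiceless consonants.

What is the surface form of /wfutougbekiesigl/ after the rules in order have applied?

Rule 1 (intervocalic voicing): /t/ is a voiceless obstruent between vowels /u/ and /o/, so it voices to [d]. /k/ is a voiceless obstruent between vowels /e/ and /i/, so it voices to [g]. /s/ is a voiceless obstruent between vowels /e/ and /i/, so it voices to [z]. /wfutougbekiesigl/ → wfudougbegiezigl.
Rule 2 (stop-cluster i-epenthesis): /g/ and /b/ form a stop–stop cluster, so [i] is inserted between them. /wfudougbegiezigl/ → wfudougibegiezigl.
Rule 3 (high vowel syncope): no segment meets the environment; /wfudougibegiezigl/ is unchanged.

wfudougibegiezigl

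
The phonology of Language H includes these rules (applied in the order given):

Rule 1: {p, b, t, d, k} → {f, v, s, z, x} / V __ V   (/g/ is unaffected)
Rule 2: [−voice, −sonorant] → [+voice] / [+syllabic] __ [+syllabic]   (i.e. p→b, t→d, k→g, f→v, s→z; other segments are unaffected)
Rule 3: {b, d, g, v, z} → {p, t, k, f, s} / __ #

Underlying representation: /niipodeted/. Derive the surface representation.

Rule 1 (intervocalic spirantization): /p/ is a stop between vowels /i/ and /o/, so it spirantizes to the fricative [f]. /d/ is a stop between vowels /o/ and /e/, so it spirantizes to the fricative [z]. /t/ is a stop between vowels /e/ and /e/, so it spirantizes to the fricative [s]. /niipodeted/ → niifozesed.
Rule 2 (intervocalic voicing): /f/ is a voiceless obstruent between vowels /i/ and /o/, so it voices to [v]. /s/ is a voiceless obstruent between vowels /e/ and /e/, so it voices to [z]. /niifozesed/ → niivozezed.
Rule 3 (final devoicing): /d/ is a voiced obstruent in word-final position, so it devoices to [t]. /niivozezed/ → niivozezet.

niivozezet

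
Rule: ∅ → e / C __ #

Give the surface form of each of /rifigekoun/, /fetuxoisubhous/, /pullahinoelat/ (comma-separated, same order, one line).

rifigekoune, fetuxoisubhouse, pullahinoelate

/rifigekoun/: the form ends in the consonant /n/, so [e] is inserted word-finally. → [rifigekoune].
/fetuxoisubhous/: the form ends in the consonant /s/, so [e] is inserted word-finally. → [fetuxoisubhouse].
/pullahinoelat/: the form ends in the consonant /t/, so [e] is inserted word-finally. → [pullahinoelate].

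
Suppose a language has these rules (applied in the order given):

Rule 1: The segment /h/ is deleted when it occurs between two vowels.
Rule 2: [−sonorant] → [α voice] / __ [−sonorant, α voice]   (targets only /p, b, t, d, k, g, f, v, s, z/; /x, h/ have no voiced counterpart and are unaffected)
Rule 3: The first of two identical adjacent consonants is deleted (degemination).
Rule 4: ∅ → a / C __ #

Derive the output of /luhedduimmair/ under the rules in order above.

Rule 1 (intervocalic h-deletion): /h/ occurs between vowels /u/ and /e/, so it deletes. /luhedduimmair/ → luedduimmair.
Rule 2 (regressive voicing assimilation): no segment meets the environment; /luedduimmair/ is unchanged.
Rule 3 (degemination): /dd/ is a geminate; the first /d/ deletes. /mm/ is a geminate; the first /m/ deletes. /luedduimmair/ → lueduimair.
Rule 4 (final a-epenthesis): the form ends in the consonant /r/, so [a] is inserted word-finally. /lueduimair/ → lueduimaira.

lueduimaira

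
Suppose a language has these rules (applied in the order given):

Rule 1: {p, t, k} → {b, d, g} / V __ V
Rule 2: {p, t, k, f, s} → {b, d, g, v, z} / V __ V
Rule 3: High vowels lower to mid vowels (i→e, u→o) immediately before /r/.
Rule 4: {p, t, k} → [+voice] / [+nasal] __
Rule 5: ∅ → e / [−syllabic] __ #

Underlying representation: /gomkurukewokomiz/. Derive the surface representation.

gomgorugewogomize

Rule 1 (intervocalic voicing): /k/ is a voiceless stop between vowels /u/ and /e/, so it voices to [g]. /k/ is a voiceless stop between vowels /o/ and /o/, so it voices to [g]. /gomkurukewokomiz/ → gomkurugewogomiz.
Rule 2 (intervocalic voicing): no segment meets the environment; /gomkurugewogomiz/ is unchanged.
Rule 3 (pre-rhotic lowering): /u/ is a high vowel immediately before /r/, so it lowers to [o]. /gomkurugewogomiz/ → gomkorugewogomiz.
Rule 4 (post-nasal voicing): /k/ is a voiceless stop immediately after the nasal /m/, so it voices to [g]. /gomkorugewogomiz/ → gomgorugewogomiz.
Rule 5 (final e-epenthesis): the form ends in the consonant /z/, so [e] is inserted word-finally. /gomgorugewogomiz/ → gomgorugewogomize.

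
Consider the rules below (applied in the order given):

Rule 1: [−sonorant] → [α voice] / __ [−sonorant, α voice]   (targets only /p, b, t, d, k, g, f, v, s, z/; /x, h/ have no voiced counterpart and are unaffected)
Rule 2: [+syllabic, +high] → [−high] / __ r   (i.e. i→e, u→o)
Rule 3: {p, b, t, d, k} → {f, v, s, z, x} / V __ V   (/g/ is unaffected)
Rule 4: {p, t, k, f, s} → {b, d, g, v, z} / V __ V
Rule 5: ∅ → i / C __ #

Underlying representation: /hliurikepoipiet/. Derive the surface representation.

hliorixevoivieti

Rule 1 (regressive voicing assimilation): no segment meets the environment; /hliurikepoipiet/ is unchanged.
Rule 2 (pre-rhotic lowering): /u/ is a high vowel immediately before /r/, so it lowers to [o]. /hliurikepoipiet/ → hliorikepoipiet.
Rule 3 (intervocalic spirantization): /k/ is a stop between vowels /i/ and /e/, so it spirantizes to the fricative [x]. /p/ is a stop between vowels /e/ and /o/, so it spirantizes to the fricative [f]. /p/ is a stop between vowels /i/ and /i/, so it spirantizes to the fricative [f]. /hliorikepoipiet/ → hliorixefoifiet.
Rule 4 (intervocalic voicing): /f/ is a voiceless obstruent between vowels /e/ and /o/, so it voices to [v]. /f/ is a voiceless obstruent between vowels /i/ and /i/, so it voices to [v]. /hliorixefoifiet/ → hliorixevoiviet.
Rule 5 (final i-epenthesis): the form ends in the consonant /t/, so [i] is inserted word-finally. /hliorixevoiviet/ → hliorixevoivieti.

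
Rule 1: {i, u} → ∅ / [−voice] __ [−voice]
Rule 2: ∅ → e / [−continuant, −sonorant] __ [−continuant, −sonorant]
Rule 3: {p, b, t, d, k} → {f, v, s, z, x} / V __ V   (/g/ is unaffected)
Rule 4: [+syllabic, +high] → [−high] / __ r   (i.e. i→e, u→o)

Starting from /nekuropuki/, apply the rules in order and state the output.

nexorofexi

Rule 1 (high vowel syncope): /u/ is a high vowel flanked by voiceless consonants /p/ and /k/, so it deletes. /nekuropuki/ → nekuropki.
Rule 2 (stop-cluster e-epenthesis): /p/ and /k/ form a stop–stop cluster, so [e] is inserted between them. /nekuropki/ → nekuropeki.
Rule 3 (intervocalic spirantization): /k/ is a stop between vowels /e/ and /u/, so it spirantizes to the fricative [x]. /p/ is a stop between vowels /o/ and /e/, so it spirantizes to the fricative [f]. /k/ is a stop between vowels /e/ and /i/, so it spirantizes to the fricative [x]. /nekuropeki/ → nexurofexi.
Rule 4 (pre-rhotic lowering): /u/ is a high vowel immediately before /r/, so it lowers to [o]. /nexurofexi/ → nexorofexi.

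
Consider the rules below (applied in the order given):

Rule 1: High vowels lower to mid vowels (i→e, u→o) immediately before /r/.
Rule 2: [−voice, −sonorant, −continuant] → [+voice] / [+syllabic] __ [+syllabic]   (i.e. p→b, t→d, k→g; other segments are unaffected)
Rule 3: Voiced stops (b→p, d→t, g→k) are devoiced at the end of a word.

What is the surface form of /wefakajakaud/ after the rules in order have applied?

Rule 1 (pre-rhotic lowering): no segment meets the environment; /wefakajakaud/ is unchanged.
Rule 2 (intervocalic voicing): /k/ is a voiceless stop between vowels /a/ and /a/, so it voices to [g]. /k/ is a voiceless stop between vowels /a/ and /a/, so it voices to [g]. /wefakajakaud/ → wefagajagaud.
Rule 3 (final devoicing): /d/ is a voiced stop in word-final position, so it devoices to [t]. /wefagajagaud/ → wefagajagaut.

wefagajagaut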